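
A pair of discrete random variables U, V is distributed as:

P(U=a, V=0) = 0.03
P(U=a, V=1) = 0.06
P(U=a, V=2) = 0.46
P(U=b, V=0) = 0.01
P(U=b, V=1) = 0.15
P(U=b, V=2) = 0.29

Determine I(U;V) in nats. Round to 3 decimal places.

0.040 nats

Marginals: p(U) = (0.5500, 0.4500), p(V) = (0.0400, 0.2100, 0.7500).
I(U;V) = Σ p(x,y)·ln[p(x,y)/(p(x)p(y))].
  (a,0): 0.03·ln(1.3636) = 0.0093
  (a,1): 0.06·ln(0.5195) = -0.0393
  (a,2): 0.46·ln(1.1152) = 0.0501
  (b,0): 0.01·ln(0.5556) = -0.0059
  (b,1): 0.15·ln(1.5873) = 0.0693
  (b,2): 0.29·ln(0.8593) = -0.0440
Sum = 0.040 nats.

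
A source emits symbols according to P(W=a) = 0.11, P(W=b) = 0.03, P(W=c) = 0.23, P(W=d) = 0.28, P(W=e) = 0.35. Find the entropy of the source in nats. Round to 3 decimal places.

H(W) = −Σ p·ln p.
  −(0.11)·ln(0.11) = 0.2428
  −(0.03)·ln(0.03) = 0.1052
  −(0.23)·ln(0.23) = 0.3380
  −(0.28)·ln(0.28) = 0.3564
  −(0.35)·ln(0.35) = 0.3674
Sum: 0.2428 + 0.1052 + 0.3380 + 0.3564 + 0.3674 = 1.410 nats.

1.410 nats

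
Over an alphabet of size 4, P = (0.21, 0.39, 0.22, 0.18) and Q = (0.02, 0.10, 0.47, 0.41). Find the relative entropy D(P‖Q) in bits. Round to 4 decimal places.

D(P‖Q) = Σ p·log₂(p/q).
  0.21·log₂(0.21/0.02) = 0.71239
  0.39·log₂(0.39/0.10) = 0.76575
  0.22·log₂(0.22/0.47) = -0.24093
  0.18·log₂(0.18/0.41) = -0.21377
D(P‖Q) = 1.0234 bits.

1.0234 bits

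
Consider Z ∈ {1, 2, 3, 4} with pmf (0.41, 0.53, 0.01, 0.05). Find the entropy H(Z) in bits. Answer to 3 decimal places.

1.295 bits

H(Z) = −Σ p·log₂ p.
  −(0.41)·log₂(0.41) = 0.5274
  −(0.53)·log₂(0.53) = 0.4854
  −(0.01)·log₂(0.01) = 0.0664
  −(0.05)·log₂(0.05) = 0.2161
Sum: 0.5274 + 0.4854 + 0.0664 + 0.2161 = 1.295 bits.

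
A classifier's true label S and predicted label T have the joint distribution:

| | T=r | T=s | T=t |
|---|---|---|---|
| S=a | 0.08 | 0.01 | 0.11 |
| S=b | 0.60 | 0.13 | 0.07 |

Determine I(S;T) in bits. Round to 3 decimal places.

0.141 bits

Marginals: p(S) = (0.2000, 0.8000), p(T) = (0.6800, 0.1400, 0.1800).
I(S;T) = H(S) + H(T) − H(S,T).
H(S) = 0.7219, H(T) = 1.2208, H(S,T) = 1.8016.
I(S;T) = 0.7219 + 1.2208 − 1.8016 = 0.141 bits.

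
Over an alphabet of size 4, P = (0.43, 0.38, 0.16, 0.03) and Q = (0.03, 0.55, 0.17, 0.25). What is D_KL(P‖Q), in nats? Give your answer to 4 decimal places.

D(P‖Q) = Σ p·ln(p/q).
  0.43·ln(0.43/0.03) = 1.14491
  0.38·ln(0.38/0.55) = -0.14050
  0.16·ln(0.16/0.17) = -0.00970
  0.03·ln(0.03/0.25) = -0.06361
D(P‖Q) = 0.9311 nats.

0.9311 nats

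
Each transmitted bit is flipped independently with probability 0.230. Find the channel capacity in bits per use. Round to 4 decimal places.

0.2220 bits

Binary symmetric channel: C = 1 − h₂(ε) where h₂ is the binary entropy function.
h₂(0.230) = −0.230·log₂0.230 − 0.770·log₂0.770 = 0.7780.
C = 1 − 0.7780 = 0.2220 bits per channel use.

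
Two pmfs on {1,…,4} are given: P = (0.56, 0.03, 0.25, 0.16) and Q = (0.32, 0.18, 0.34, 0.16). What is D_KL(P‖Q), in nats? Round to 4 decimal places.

D(P‖Q) = Σ p·ln(p/q).
  0.56·ln(0.56/0.32) = 0.31338
  0.03·ln(0.03/0.18) = -0.05375
  0.25·ln(0.25/0.34) = -0.07687
  0.16·ln(0.16/0.16) = 0.00000
D(P‖Q) = 0.1828 nats.

0.1828 nats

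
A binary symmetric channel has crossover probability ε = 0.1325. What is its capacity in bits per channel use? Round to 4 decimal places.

Binary symmetric channel: C = 1 − h₂(ε) where h₂ is the binary entropy function.
h₂(0.1325) = −0.1325·log₂0.1325 − 0.8675·log₂0.8675 = 0.5643.
C = 1 − 0.5643 = 0.4357 bits per channel use.

0.4357 bits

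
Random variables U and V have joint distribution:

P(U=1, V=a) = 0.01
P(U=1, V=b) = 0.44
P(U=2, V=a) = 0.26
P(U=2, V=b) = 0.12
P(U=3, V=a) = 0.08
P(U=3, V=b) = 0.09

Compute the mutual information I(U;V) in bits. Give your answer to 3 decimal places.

Marginals: p(U) = (0.4500, 0.3800, 0.1700), p(V) = (0.3500, 0.6500).
I(U;V) = H(U) + H(V) − H(U,V).
H(U) = 1.4834, H(V) = 0.9341, H(U,V) = 2.0641.
I(U;V) = 1.4834 + 0.9341 − 2.0641 = 0.353 bits.

0.353 bits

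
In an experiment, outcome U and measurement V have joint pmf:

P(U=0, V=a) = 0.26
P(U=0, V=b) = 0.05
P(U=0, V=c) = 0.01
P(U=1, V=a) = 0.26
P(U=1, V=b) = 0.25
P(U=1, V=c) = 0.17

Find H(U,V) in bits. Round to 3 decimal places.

H(U,V) = −Σ p(x,y)·log₂ p(x,y) over all 6 cells.
  cell (0,a): −0.26·log₂0.26 = 0.5053
  cell (0,b): −0.05·log₂0.05 = 0.2161
  cell (0,c): −0.01·log₂0.01 = 0.0664
  cell (1,a): −0.26·log₂0.26 = 0.5053
  cell (1,b): −0.25·log₂0.25 = 0.5000
  cell (1,c): −0.17·log₂0.17 = 0.4346
Sum = 2.228 bits.

2.228 bits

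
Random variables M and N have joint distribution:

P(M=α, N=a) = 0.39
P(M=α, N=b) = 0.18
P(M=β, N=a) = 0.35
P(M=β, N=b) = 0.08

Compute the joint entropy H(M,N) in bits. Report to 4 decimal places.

H(M,N) = −Σ p(x,y)·log₂ p(x,y) over all 4 cells.
  cell (α,a): −0.39·log₂0.39 = 0.52980
  cell (α,b): −0.18·log₂0.18 = 0.44531
  cell (β,a): −0.35·log₂0.35 = 0.53010
  cell (β,b): −0.08·log₂0.08 = 0.29151
Sum = 1.7967 bits.

1.7967 bits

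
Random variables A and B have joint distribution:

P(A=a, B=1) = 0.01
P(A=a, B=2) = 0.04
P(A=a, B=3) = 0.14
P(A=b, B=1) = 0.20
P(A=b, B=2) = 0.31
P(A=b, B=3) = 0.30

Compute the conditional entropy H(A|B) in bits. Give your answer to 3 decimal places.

0.635 bits

Marginals: p(A) = (0.1900, 0.8100), p(B) = (0.2100, 0.3500, 0.4400).
H(A|B) = Σ p(B) · H(A|B=·).
  B=1: p=0.2100, H(A|B=1) = 0.2762
  B=2: p=0.3500, H(A|B=2) = 0.5127
  B=3: p=0.4400, H(A|B=3) = 0.9024
Weighted sum = 0.635 bits.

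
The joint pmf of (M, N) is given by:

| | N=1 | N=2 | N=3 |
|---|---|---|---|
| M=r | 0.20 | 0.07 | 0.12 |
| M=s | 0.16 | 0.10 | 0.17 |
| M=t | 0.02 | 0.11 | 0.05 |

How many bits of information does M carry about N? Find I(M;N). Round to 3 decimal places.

0.103 bits

Marginals: p(M) = (0.3900, 0.4300, 0.1800), p(N) = (0.3800, 0.2800, 0.3400).
I(M;N) = H(M) + H(N) − H(M,N).
H(M) = 1.4987, H(N) = 1.5738, H(M,N) = 2.9691.
I(M;N) = 1.4987 + 1.5738 − 2.9691 = 0.103 bits.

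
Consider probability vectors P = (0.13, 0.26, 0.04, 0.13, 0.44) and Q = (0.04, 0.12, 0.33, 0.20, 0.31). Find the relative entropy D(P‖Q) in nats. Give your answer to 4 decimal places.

D(P‖Q) = Σ p·ln(p/q).
  0.13·ln(0.13/0.04) = 0.15323
  0.26·ln(0.26/0.12) = 0.20103
  0.04·ln(0.04/0.33) = -0.08441
  0.13·ln(0.13/0.20) = -0.05600
  0.44·ln(0.44/0.31) = 0.15409
D(P‖Q) = 0.3679 nats.

0.3679 nats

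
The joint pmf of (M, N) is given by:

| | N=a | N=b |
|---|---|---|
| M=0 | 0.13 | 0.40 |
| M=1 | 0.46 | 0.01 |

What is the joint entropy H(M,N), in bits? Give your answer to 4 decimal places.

H(M,N) = −Σ p(x,y)·log₂ p(x,y) over all 4 cells.
  cell (0,a): −0.13·log₂0.13 = 0.38264
  cell (0,b): −0.40·log₂0.40 = 0.52877
  cell (1,a): −0.46·log₂0.46 = 0.51534
  cell (1,b): −0.01·log₂0.01 = 0.06644
Sum = 1.4932 bits.

1.4932 bits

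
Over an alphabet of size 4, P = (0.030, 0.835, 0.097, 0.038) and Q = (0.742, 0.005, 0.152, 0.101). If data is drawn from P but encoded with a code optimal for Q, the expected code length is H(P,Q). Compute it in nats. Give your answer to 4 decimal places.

4.7029 nats

H(P,Q) = −Σ p·ln q.
  −0.030·ln(0.742) = 0.00895
  −0.835·ln(0.005) = 4.42410
  −0.097·ln(0.152) = 0.18274
  −0.038·ln(0.101) = 0.08712
H(P,Q) = 4.7029 nats.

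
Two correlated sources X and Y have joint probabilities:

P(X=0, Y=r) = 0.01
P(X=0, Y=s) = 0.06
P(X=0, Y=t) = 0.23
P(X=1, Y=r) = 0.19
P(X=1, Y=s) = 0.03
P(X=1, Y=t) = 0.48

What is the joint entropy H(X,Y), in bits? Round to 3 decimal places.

H(X,Y) = −Σ p(x,y)·log₂ p(x,y) over all 6 cells.
  cell (0,r): −0.01·log₂0.01 = 0.0664
  cell (0,s): −0.06·log₂0.06 = 0.2435
  cell (0,t): −0.23·log₂0.23 = 0.4877
  cell (1,r): −0.19·log₂0.19 = 0.4552
  cell (1,s): −0.03·log₂0.03 = 0.1518
  cell (1,t): −0.48·log₂0.48 = 0.5083
Sum = 1.913 bits.

1.913 bits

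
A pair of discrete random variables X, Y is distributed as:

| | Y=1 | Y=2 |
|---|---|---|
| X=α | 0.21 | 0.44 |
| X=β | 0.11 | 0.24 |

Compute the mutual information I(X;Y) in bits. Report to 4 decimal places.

0.0001 bits

Marginals: p(X) = (0.6500, 0.3500), p(Y) = (0.3200, 0.6800).
I(X;Y) = H(X) + H(Y) − H(X,Y).
H(X) = 0.9341, H(Y) = 0.9044, H(X,Y) = 1.8384.
I(X;Y) = 0.9341 + 0.9044 − 1.8384 = 0.0001 bits.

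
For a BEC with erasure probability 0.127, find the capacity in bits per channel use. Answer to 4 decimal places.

Binary erasure channel: capacity C = 1 − ε.
C = 1 − 0.127 = 0.8730 bits per channel use.

0.8730 bits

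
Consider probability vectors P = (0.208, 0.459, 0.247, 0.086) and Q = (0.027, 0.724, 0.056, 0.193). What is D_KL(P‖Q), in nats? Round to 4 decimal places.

0.5125 nats

D(P‖Q) = Σ p·ln(p/q).
  0.208·ln(0.208/0.027) = 0.42467
  0.459·ln(0.459/0.724) = -0.20919
  0.247·ln(0.247/0.056) = 0.36656
  0.086·ln(0.086/0.193) = -0.06952
D(P‖Q) = 0.5125 nats.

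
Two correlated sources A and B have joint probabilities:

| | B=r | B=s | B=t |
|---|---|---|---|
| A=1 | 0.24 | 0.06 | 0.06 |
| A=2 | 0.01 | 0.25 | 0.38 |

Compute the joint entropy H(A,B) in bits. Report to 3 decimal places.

H(A,B) = −Σ p(x,y)·log₂ p(x,y) over all 6 cells.
  cell (1,r): −0.24·log₂0.24 = 0.4941
  cell (1,s): −0.06·log₂0.06 = 0.2435
  cell (1,t): −0.06·log₂0.06 = 0.2435
  cell (2,r): −0.01·log₂0.01 = 0.0664
  cell (2,s): −0.25·log₂0.25 = 0.5000
  cell (2,t): −0.38·log₂0.38 = 0.5305
Sum = 2.078 bits.

2.078 bits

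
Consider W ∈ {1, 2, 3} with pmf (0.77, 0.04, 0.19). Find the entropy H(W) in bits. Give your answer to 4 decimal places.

0.9313 bits

H(W) = −Σ p·log₂ p.
  −(0.77)·log₂(0.77) = 0.29034
  −(0.04)·log₂(0.04) = 0.18575
  −(0.19)·log₂(0.19) = 0.45523
Sum: 0.29034 + 0.18575 + 0.45523 = 0.9313 bits.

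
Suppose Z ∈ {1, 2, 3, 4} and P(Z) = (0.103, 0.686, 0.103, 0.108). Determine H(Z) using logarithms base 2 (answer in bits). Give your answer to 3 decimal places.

1.395 bits

H(Z) = −Σ p·log₂ p.
  −(0.103)·log₂(0.103) = 0.3378
  −(0.686)·log₂(0.686) = 0.3730
  −(0.103)·log₂(0.103) = 0.3378
  −(0.108)·log₂(0.108) = 0.3468
Sum: 0.3378 + 0.3730 + 0.3378 + 0.3468 = 1.395 bits.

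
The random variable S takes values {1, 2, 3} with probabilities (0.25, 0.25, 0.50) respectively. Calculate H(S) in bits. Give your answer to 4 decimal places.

1.5000 bits

H(S) = −Σ p·log₂ p.
  −(0.25)·log₂(0.25) = 0.50000
  −(0.25)·log₂(0.25) = 0.50000
  −(0.50)·log₂(0.50) = 0.50000
Sum: 0.50000 + 0.50000 + 0.50000 = 1.5000 bits.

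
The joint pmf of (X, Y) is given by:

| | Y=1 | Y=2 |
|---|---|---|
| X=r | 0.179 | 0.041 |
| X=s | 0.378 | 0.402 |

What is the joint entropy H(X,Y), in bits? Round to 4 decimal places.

H(X,Y) = −Σ p(x,y)·log₂ p(x,y) over all 4 cells.
  cell (r,1): −0.179·log₂0.179 = 0.44427
  cell (r,2): −0.041·log₂0.041 = 0.18894
  cell (s,1): −0.378·log₂0.378 = 0.53054
  cell (s,2): −0.402·log₂0.402 = 0.52852
Sum = 1.6923 bits.

1.6923 bits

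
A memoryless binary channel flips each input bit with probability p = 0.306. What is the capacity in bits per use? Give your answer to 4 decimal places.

Binary symmetric channel: C = 1 − h₂(ε) where h₂ is the binary entropy function.
h₂(0.306) = −0.306·log₂0.306 − 0.694·log₂0.694 = 0.8885.
C = 1 − 0.8885 = 0.1115 bits per channel use.

0.1115 bits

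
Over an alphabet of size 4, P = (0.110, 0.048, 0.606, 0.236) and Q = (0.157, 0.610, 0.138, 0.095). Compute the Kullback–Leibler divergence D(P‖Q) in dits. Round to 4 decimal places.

0.4127 dits

D(P‖Q) = Σ p·log₁₀(p/q).
  0.110·log₁₀(0.110/0.157) = -0.01700
  0.048·log₁₀(0.048/0.610) = -0.05300
  0.606·log₁₀(0.606/0.138) = 0.38941
  0.236·log₁₀(0.236/0.095) = 0.09326
D(P‖Q) = 0.4127 dits.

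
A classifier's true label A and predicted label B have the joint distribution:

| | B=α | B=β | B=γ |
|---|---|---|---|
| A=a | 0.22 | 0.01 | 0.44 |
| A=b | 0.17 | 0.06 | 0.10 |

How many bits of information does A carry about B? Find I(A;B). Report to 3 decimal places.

0.115 bits

Marginals: p(A) = (0.6700, 0.3300), p(B) = (0.3900, 0.0700, 0.5400).
I(A;B) = H(A) + H(B) − H(A,B).
H(A) = 0.9149, H(B) = 1.2784, H(A,B) = 2.0785.
I(A;B) = 0.9149 + 1.2784 − 2.0785 = 0.115 bits.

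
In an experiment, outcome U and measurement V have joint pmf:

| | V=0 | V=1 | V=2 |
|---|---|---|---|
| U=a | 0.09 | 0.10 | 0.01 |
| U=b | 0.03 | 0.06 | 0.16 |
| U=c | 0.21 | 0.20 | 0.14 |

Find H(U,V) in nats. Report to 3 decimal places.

1.985 nats

H(U,V) = −Σ p(x,y)·ln p(x,y) over all 9 cells.
  cell (a,0): −0.09·ln0.09 = 0.2167
  cell (a,1): −0.10·ln0.10 = 0.2303
  cell (a,2): −0.01·ln0.01 = 0.0461
  cell (b,0): −0.03·ln0.03 = 0.1052
  cell (b,1): −0.06·ln0.06 = 0.1688
  cell (b,2): −0.16·ln0.16 = 0.2932
  cell (c,0): −0.21·ln0.21 = 0.3277
  cell (c,1): −0.20·ln0.20 = 0.3219
  cell (c,2): −0.14·ln0.14 = 0.2753
Sum = 1.985 nats.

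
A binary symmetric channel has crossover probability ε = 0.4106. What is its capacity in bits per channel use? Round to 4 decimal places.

Binary symmetric channel: C = 1 − h₂(ε) where h₂ is the binary entropy function.
h₂(0.4106) = −0.4106·log₂0.4106 − 0.5894·log₂0.5894 = 0.9768.
C = 1 − 0.9768 = 0.0232 bits per channel use.

0.0232 bits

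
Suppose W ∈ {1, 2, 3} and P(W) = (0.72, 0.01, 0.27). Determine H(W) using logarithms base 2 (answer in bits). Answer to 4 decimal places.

H(W) = −Σ p·log₂ p.
  −(0.72)·log₂(0.72) = 0.34123
  −(0.01)·log₂(0.01) = 0.06644
  −(0.27)·log₂(0.27) = 0.51002
Sum: 0.34123 + 0.06644 + 0.51002 = 0.9177 bits.

0.9177 bits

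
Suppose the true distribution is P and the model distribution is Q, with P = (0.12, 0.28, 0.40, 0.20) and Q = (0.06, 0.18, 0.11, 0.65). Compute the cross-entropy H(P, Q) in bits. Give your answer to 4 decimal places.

2.5778 bits

H(P,Q) = −Σ p·log₂ q.
  −0.12·log₂(0.06) = 0.48707
  −0.28·log₂(0.18) = 0.69270
  −0.40·log₂(0.11) = 1.27377
  −0.20·log₂(0.65) = 0.12430
H(P,Q) = 2.5778 bits.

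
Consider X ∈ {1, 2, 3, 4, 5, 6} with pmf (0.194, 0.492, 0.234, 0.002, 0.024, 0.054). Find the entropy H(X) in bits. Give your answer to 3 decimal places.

H(X) = −Σ p·log₂ p.
  −(0.194)·log₂(0.194) = 0.4590
  −(0.492)·log₂(0.492) = 0.5034
  −(0.234)·log₂(0.234) = 0.4903
  −(0.002)·log₂(0.002) = 0.0179
  −(0.024)·log₂(0.024) = 0.1291
  −(0.054)·log₂(0.054) = 0.2274
Sum: 0.4590 + 0.5034 + 0.4903 + 0.0179 + 0.1291 + 0.2274 = 1.827 bits.

1.827 bits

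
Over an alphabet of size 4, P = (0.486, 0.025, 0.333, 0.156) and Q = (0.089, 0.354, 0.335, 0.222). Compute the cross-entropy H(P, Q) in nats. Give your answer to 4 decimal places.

1.8006 nats

H(P,Q) = −Σ p·ln q.
  −0.486·ln(0.089) = 1.17569
  −0.025·ln(0.354) = 0.02596
  −0.333·ln(0.335) = 0.36418
  −0.156·ln(0.222) = 0.23479
H(P,Q) = 1.8006 nats.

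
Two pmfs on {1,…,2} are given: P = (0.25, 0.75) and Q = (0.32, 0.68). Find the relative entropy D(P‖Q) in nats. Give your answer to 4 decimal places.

0.0118 nats

D(P‖Q) = Σ p·ln(p/q).
  0.25·ln(0.25/0.32) = -0.06172
  0.75·ln(0.75/0.68) = 0.07349
D(P‖Q) = 0.0118 nats.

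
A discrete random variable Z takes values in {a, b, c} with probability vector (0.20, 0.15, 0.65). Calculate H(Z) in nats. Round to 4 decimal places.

H(Z) = −Σ p·ln p.
  −(0.20)·ln(0.20) = 0.32189
  −(0.15)·ln(0.15) = 0.28457
  −(0.65)·ln(0.65) = 0.28001
Sum: 0.32189 + 0.28457 + 0.28001 = 0.8865 nats.

0.8865 nats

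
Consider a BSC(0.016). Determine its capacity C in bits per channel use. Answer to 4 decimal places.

0.8816 bits

Binary symmetric channel: C = 1 − h₂(ε) where h₂ is the binary entropy function.
h₂(0.016) = −0.016·log₂0.016 − 0.984·log₂0.984 = 0.1184.
C = 1 − 0.1184 = 0.8816 bits per channel use.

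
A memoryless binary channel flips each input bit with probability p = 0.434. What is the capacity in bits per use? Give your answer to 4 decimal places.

Binary symmetric channel: C = 1 − h₂(ε) where h₂ is the binary entropy function.
h₂(0.434) = −0.434·log₂0.434 − 0.566·log₂0.566 = 0.9874.
C = 1 − 0.9874 = 0.0126 bits per channel use.

0.0126 bits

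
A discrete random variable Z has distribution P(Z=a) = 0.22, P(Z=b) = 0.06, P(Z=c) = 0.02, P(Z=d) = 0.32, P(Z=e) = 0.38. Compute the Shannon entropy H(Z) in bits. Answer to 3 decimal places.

1.893 bits

H(Z) = −Σ p·log₂ p.
  −(0.22)·log₂(0.22) = 0.4806
  −(0.06)·log₂(0.06) = 0.2435
  −(0.02)·log₂(0.02) = 0.1129
  −(0.32)·log₂(0.32) = 0.5260
  −(0.38)·log₂(0.38) = 0.5305
Sum: 0.4806 + 0.2435 + 0.1129 + 0.5260 + 0.5305 = 1.893 bits.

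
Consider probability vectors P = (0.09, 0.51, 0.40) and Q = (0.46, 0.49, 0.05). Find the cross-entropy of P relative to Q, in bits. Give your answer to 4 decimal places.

H(P,Q) = −Σ p·log₂ q.
  −0.09·log₂(0.46) = 0.10083
  −0.51·log₂(0.49) = 0.52486
  −0.40·log₂(0.05) = 1.72877
H(P,Q) = 2.3545 bits.

2.3545 bits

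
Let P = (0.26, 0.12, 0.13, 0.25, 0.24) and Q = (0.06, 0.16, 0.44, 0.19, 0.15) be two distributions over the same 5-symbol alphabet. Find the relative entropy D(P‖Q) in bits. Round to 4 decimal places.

D(P‖Q) = Σ p·log₂(p/q).
  0.26·log₂(0.26/0.06) = 0.55002
  0.12·log₂(0.12/0.16) = -0.04980
  0.13·log₂(0.13/0.44) = -0.22867
  0.25·log₂(0.25/0.19) = 0.09898
  0.24·log₂(0.24/0.15) = 0.16274
D(P‖Q) = 0.5333 bits.

0.5333 bits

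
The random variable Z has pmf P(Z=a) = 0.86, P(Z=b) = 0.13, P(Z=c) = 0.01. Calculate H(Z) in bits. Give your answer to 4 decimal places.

H(Z) = −Σ p·log₂ p.
  −(0.86)·log₂(0.86) = 0.18713
  −(0.13)·log₂(0.13) = 0.38264
  −(0.01)·log₂(0.01) = 0.06644
Sum: 0.18713 + 0.38264 + 0.06644 = 0.6362 bits.

0.6362 bits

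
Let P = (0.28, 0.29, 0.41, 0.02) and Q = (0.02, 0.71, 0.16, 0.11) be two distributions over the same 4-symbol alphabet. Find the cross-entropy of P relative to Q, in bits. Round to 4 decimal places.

H(P,Q) = −Σ p·log₂ q.
  −0.28·log₂(0.02) = 1.58028
  −0.29·log₂(0.71) = 0.14329
  −0.41·log₂(0.16) = 1.08398
  −0.02·log₂(0.11) = 0.06369
H(P,Q) = 2.8712 bits.

2.8712 bits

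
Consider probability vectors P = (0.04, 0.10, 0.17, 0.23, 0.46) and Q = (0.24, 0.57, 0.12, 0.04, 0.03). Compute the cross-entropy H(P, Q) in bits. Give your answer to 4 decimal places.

4.0786 bits

H(P,Q) = −Σ p·log₂ q.
  −0.04·log₂(0.24) = 0.08236
  −0.10·log₂(0.57) = 0.08110
  −0.17·log₂(0.12) = 0.52001
  −0.23·log₂(0.04) = 1.06809
  −0.46·log₂(0.03) = 2.32709
H(P,Q) = 4.0786 bits.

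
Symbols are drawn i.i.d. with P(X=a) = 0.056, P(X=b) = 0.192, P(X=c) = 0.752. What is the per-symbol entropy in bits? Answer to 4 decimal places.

H(X) = −Σ p·log₂ p.
  −(0.056)·log₂(0.056) = 0.23287
  −(0.192)·log₂(0.192) = 0.45712
  −(0.752)·log₂(0.752) = 0.30922
Sum: 0.23287 + 0.45712 + 0.30922 = 0.9992 bits.

0.9992 bits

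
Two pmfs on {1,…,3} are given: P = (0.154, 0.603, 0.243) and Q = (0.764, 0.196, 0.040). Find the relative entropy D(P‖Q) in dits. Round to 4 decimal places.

D(P‖Q) = Σ p·log₁₀(p/q).
  0.154·log₁₀(0.154/0.764) = -0.10712
  0.603·log₁₀(0.603/0.196) = 0.29430
  0.243·log₁₀(0.243/0.040) = 0.19040
D(P‖Q) = 0.3776 dits.

0.3776 dits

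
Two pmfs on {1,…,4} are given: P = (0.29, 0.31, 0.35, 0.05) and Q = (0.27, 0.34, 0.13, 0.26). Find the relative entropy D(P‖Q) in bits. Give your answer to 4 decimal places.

D(P‖Q) = Σ p·log₂(p/q).
  0.29·log₂(0.29/0.27) = 0.02990
  0.31·log₂(0.31/0.34) = -0.04131
  0.35·log₂(0.35/0.13) = 0.50010
  0.05·log₂(0.05/0.26) = -0.11893
D(P‖Q) = 0.3698 bits.

0.3698 bits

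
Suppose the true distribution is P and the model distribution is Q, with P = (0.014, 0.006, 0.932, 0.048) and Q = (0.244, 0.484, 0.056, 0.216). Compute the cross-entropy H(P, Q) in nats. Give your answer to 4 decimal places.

2.7841 nats

H(P,Q) = −Σ p·ln q.
  −0.014·ln(0.244) = 0.01975
  −0.006·ln(0.484) = 0.00435
  −0.932·ln(0.056) = 2.68640
  −0.048·ln(0.216) = 0.07356
H(P,Q) = 2.7841 nats.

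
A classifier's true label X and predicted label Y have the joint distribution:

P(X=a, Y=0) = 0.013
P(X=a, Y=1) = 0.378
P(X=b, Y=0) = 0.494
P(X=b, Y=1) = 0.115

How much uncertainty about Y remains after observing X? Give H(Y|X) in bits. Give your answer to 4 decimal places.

0.5080 bits

Chain rule: H(Y|X) = H(X,Y) − H(X).
Marginals: p(X) = (0.3910, 0.6090), p(Y) = (0.5070, 0.4930).
H(X,Y) = 1.4734 bits; H(X) = 0.9654 bits.
H(Y|X) = 1.4734 − 0.9654 = 0.5080 bits.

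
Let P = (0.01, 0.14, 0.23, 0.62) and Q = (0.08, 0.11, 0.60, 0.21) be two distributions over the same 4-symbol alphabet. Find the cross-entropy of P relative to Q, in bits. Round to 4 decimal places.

2.0477 bits

H(P,Q) = −Σ p·log₂ q.
  −0.01·log₂(0.08) = 0.03644
  −0.14·log₂(0.11) = 0.44582
  −0.23·log₂(0.60) = 0.16950
  −0.62·log₂(0.21) = 1.39595
H(P,Q) = 2.0477 bits.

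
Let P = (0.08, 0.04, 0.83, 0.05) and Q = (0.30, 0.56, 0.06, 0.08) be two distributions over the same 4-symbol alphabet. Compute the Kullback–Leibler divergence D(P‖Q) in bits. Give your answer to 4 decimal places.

D(P‖Q) = Σ p·log₂(p/q).
  0.08·log₂(0.08/0.30) = -0.15255
  0.04·log₂(0.04/0.56) = -0.15229
  0.83·log₂(0.83/0.06) = 3.14576
  0.05·log₂(0.05/0.08) = -0.03390
D(P‖Q) = 2.8070 bits.

2.8070 bits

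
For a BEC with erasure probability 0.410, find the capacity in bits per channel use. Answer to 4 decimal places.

0.5900 bits

Binary erasure channel: capacity C = 1 − ε.
C = 1 − 0.410 = 0.5900 bits per channel use.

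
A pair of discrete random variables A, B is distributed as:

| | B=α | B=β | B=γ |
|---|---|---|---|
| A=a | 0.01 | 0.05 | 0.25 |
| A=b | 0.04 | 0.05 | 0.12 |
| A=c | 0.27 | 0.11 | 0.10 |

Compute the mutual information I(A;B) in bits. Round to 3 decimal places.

0.272 bits

Marginals: p(A) = (0.3100, 0.2100, 0.4800), p(B) = (0.3200, 0.2100, 0.4700).
I(A;B) = H(A) + H(B) − H(A,B).
H(A) = 1.5049, H(B) = 1.5108, H(A,B) = 2.7440.
I(A;B) = 1.5049 + 1.5108 − 2.7440 = 0.272 bits.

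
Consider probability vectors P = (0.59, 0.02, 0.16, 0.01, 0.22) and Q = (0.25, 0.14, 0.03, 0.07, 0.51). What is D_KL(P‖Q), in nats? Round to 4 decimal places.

D(P‖Q) = Σ p·ln(p/q).
  0.59·ln(0.59/0.25) = 0.50661
  0.02·ln(0.02/0.14) = -0.03892
  0.16·ln(0.16/0.03) = 0.26784
  0.01·ln(0.01/0.07) = -0.01946
  0.22·ln(0.22/0.51) = -0.18497
D(P‖Q) = 0.5311 nats.

0.5311 nats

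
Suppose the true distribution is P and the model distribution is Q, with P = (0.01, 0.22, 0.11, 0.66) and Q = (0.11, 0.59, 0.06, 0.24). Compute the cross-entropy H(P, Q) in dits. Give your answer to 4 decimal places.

0.6035 dits

H(P,Q) = −Σ p·log₁₀ q.
  −0.01·log₁₀(0.11) = 0.00959
  −0.22·log₁₀(0.59) = 0.05041
  −0.11·log₁₀(0.06) = 0.13440
  −0.66·log₁₀(0.24) = 0.40906
H(P,Q) = 0.6035 dits.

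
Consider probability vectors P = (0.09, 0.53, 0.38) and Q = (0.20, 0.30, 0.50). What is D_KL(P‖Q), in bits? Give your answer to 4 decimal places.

D(P‖Q) = Σ p·log₂(p/q).
  0.09·log₂(0.09/0.20) = -0.10368
  0.53·log₂(0.53/0.30) = 0.43515
  0.38·log₂(0.38/0.50) = -0.15045
D(P‖Q) = 0.1810 bits.

0.1810 bits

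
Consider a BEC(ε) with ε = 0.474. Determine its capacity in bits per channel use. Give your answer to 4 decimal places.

0.5260 bits

Binary erasure channel: capacity C = 1 − ε.
C = 1 − 0.474 = 0.5260 bits per channel use.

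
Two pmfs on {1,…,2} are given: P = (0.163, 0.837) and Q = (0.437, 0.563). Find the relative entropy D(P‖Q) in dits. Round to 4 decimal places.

0.0743 dits

D(P‖Q) = Σ p·log₁₀(p/q).
  0.163·log₁₀(0.163/0.437) = -0.06981
  0.837·log₁₀(0.837/0.563) = 0.14415
D(P‖Q) = 0.0743 dits.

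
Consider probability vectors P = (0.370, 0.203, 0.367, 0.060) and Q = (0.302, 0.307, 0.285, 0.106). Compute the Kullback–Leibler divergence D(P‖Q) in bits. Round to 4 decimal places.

D(P‖Q) = Σ p·log₂(p/q).
  0.370·log₂(0.370/0.302) = 0.10840
  0.203·log₂(0.203/0.307) = -0.12114
  0.367·log₂(0.367/0.285) = 0.13389
  0.060·log₂(0.060/0.106) = -0.04926
D(P‖Q) = 0.0719 bits.

0.0719 bits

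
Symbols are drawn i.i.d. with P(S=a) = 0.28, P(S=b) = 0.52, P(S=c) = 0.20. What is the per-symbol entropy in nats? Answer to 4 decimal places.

1.0184 nats

H(S) = −Σ p·ln p.
  −(0.28)·ln(0.28) = 0.35643
  −(0.52)·ln(0.52) = 0.34004
  −(0.20)·ln(0.20) = 0.32189
Sum: 0.35643 + 0.34004 + 0.32189 = 1.0184 nats.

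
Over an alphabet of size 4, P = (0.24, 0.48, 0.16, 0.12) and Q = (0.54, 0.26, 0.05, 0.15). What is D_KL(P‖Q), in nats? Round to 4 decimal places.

D(P‖Q) = Σ p·ln(p/q).
  0.24·ln(0.24/0.54) = -0.19462
  0.48·ln(0.48/0.26) = 0.29429
  0.16·ln(0.16/0.05) = 0.18610
  0.12·ln(0.12/0.15) = -0.02678
D(P‖Q) = 0.2590 nats.

0.2590 nats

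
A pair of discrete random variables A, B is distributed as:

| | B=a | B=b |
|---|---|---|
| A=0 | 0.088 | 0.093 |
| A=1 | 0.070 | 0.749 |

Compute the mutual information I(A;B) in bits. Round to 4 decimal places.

Marginals: p(A) = (0.1810, 0.8190), p(B) = (0.1580, 0.8420).
I(A;B) = Σ p(x,y)·log₂[p(x,y)/(p(x)p(y))].
  (0,a): 0.088·log₂(3.0771) = 0.14270
  (0,b): 0.093·log₂(0.6102) = -0.06627
  (1,a): 0.070·log₂(0.5409) = -0.06205
  (1,b): 0.749·log₂(1.0861) = 0.08929
Sum = 0.1037 bits.

0.1037 bits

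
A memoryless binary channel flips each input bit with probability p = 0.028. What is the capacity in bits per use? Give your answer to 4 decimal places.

Binary symmetric channel: C = 1 − h₂(ε) where h₂ is the binary entropy function.
h₂(0.028) = −0.028·log₂0.028 − 0.972·log₂0.972 = 0.1843.
C = 1 − 0.1843 = 0.8157 bits per channel use.

0.8157 bits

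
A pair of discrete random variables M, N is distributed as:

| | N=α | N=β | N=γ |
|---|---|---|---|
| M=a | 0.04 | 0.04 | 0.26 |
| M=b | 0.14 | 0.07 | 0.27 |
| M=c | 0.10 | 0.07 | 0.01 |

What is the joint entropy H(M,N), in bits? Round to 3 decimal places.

2.720 bits

H(M,N) = −Σ p(x,y)·log₂ p(x,y) over all 9 cells.
  cell (a,α): −0.04·log₂0.04 = 0.1858
  cell (a,β): −0.04·log₂0.04 = 0.1858
  cell (a,γ): −0.26·log₂0.26 = 0.5053
  cell (b,α): −0.14·log₂0.14 = 0.3971
  cell (b,β): −0.07·log₂0.07 = 0.2686
  cell (b,γ): −0.27·log₂0.27 = 0.5100
  cell (c,α): −0.10·log₂0.10 = 0.3322
  cell (c,β): −0.07·log₂0.07 = 0.2686
  cell (c,γ): −0.01·log₂0.01 = 0.0664
Sum = 2.720 bits.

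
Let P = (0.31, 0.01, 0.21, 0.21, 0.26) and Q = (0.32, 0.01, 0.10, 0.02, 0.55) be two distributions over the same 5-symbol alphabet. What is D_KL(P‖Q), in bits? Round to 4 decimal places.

D(P‖Q) = Σ p·log₂(p/q).
  0.31·log₂(0.31/0.32) = -0.01420
  0.01·log₂(0.01/0.01) = 0.00000
  0.21·log₂(0.21/0.10) = 0.22478
  0.21·log₂(0.21/0.02) = 0.71239
  0.26·log₂(0.26/0.55) = -0.28104
D(P‖Q) = 0.6419 bits.

0.6419 bits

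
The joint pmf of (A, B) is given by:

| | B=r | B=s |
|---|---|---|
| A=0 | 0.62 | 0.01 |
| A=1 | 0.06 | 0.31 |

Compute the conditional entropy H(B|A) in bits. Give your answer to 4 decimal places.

0.3107 bits

Chain rule: H(B|A) = H(A,B) − H(A).
Marginals: p(A) = (0.6300, 0.3700), p(B) = (0.6800, 0.3200).
H(A,B) = 1.2614 bits; H(A) = 0.9507 bits.
H(B|A) = 1.2614 − 0.9507 = 0.3107 bits.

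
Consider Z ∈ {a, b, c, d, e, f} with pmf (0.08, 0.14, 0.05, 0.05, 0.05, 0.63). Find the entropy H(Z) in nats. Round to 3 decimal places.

1.218 nats

H(Z) = −Σ p·ln p.
  −(0.08)·ln(0.08) = 0.2021
  −(0.14)·ln(0.14) = 0.2753
  −(0.05)·ln(0.05) = 0.1498
  −(0.05)·ln(0.05) = 0.1498
  −(0.05)·ln(0.05) = 0.1498
  −(0.63)·ln(0.63) = 0.2911
Sum: 0.2021 + 0.2753 + 0.1498 + 0.1498 + 0.1498 + 0.2911 = 1.218 nats.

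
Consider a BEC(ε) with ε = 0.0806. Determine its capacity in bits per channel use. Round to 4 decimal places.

0.9194 bits

Binary erasure channel: capacity C = 1 − ε.
C = 1 − 0.0806 = 0.9194 bits per channel use.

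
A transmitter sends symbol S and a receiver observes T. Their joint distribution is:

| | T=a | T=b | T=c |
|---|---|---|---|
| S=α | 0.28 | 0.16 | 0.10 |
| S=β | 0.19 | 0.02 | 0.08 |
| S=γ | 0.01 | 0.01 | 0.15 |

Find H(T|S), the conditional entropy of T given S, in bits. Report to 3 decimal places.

Chain rule: H(T|S) = H(S,T) − H(S).
Marginals: p(S) = (0.5400, 0.2900, 0.1700), p(T) = (0.4800, 0.1900, 0.3300).
H(S,T) = 2.6725 bits; H(S) = 1.4325 bits.
H(T|S) = 2.6725 − 1.4325 = 1.240 bits.

1.240 bits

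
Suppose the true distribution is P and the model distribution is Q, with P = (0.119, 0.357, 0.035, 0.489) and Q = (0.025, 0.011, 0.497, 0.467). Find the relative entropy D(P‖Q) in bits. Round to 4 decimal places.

1.9586 bits

D(P‖Q) = Σ p·log₂(p/q).
  0.119·log₂(0.119/0.025) = 0.26786
  0.357·log₂(0.357/0.011) = 1.79226
  0.035·log₂(0.035/0.497) = -0.13397
  0.489·log₂(0.489/0.467) = 0.03248
D(P‖Q) = 1.9586 bits.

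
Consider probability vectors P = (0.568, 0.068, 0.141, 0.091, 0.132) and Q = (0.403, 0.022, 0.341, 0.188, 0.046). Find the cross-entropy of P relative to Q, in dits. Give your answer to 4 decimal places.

0.6454 dits

H(P,Q) = −Σ p·log₁₀ q.
  −0.568·log₁₀(0.403) = 0.22419
  −0.068·log₁₀(0.022) = 0.11272
  −0.141·log₁₀(0.341) = 0.06588
  −0.091·log₁₀(0.188) = 0.06605
  −0.132·log₁₀(0.046) = 0.17652
H(P,Q) = 0.6454 dits.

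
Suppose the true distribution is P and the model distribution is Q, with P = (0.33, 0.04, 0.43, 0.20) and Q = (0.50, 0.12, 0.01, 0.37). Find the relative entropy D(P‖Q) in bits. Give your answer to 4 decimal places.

1.8946 bits

D(P‖Q) = Σ p·log₂(p/q).
  0.33·log₂(0.33/0.50) = -0.19782
  0.04·log₂(0.04/0.12) = -0.06340
  0.43·log₂(0.43/0.01) = 2.33329
  0.20·log₂(0.20/0.37) = -0.17751
D(P‖Q) = 1.8946 bits.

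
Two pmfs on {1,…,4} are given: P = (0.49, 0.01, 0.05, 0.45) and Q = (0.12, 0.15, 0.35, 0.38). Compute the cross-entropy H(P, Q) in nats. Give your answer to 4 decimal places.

H(P,Q) = −Σ p·ln q.
  −0.49·ln(0.12) = 1.03893
  −0.01·ln(0.15) = 0.01897
  −0.05·ln(0.35) = 0.05249
  −0.45·ln(0.38) = 0.43541
H(P,Q) = 1.5458 nats.

1.5458 nats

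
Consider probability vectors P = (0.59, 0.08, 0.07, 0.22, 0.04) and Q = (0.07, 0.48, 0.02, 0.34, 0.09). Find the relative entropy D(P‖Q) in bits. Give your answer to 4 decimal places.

D(P‖Q) = Σ p·log₂(p/q).
  0.59·log₂(0.59/0.07) = 1.81442
  0.08·log₂(0.08/0.48) = -0.20680
  0.07·log₂(0.07/0.02) = 0.12651
  0.22·log₂(0.22/0.34) = -0.13817
  0.04·log₂(0.04/0.09) = -0.04680
D(P‖Q) = 1.5492 bits.

1.5492 bits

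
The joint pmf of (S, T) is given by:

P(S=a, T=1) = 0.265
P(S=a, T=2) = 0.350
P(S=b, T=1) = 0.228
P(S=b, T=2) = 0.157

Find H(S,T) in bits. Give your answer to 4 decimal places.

1.9435 bits

H(S,T) = −Σ p(x,y)·log₂ p(x,y) over all 4 cells.
  cell (a,1): −0.265·log₂0.265 = 0.50772
  cell (a,2): −0.350·log₂0.350 = 0.53010
  cell (b,1): −0.228·log₂0.228 = 0.48630
  cell (b,2): −0.157·log₂0.157 = 0.41937
Sum = 1.9435 bits.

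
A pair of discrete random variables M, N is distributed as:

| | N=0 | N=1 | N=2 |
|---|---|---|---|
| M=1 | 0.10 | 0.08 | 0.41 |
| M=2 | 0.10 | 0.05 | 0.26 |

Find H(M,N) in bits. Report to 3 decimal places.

2.205 bits

H(M,N) = −Σ p(x,y)·log₂ p(x,y) over all 6 cells.
  cell (1,0): −0.10·log₂0.10 = 0.3322
  cell (1,1): −0.08·log₂0.08 = 0.2915
  cell (1,2): −0.41·log₂0.41 = 0.5274
  cell (2,0): −0.10·log₂0.10 = 0.3322
  cell (2,1): −0.05·log₂0.05 = 0.2161
  cell (2,2): −0.26·log₂0.26 = 0.5053
Sum = 2.205 bits.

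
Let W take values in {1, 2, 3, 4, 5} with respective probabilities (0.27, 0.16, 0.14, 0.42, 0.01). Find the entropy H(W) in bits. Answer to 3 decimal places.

H(W) = −Σ p·log₂ p.
  −(0.27)·log₂(0.27) = 0.5100
  −(0.16)·log₂(0.16) = 0.4230
  −(0.14)·log₂(0.14) = 0.3971
  −(0.42)·log₂(0.42) = 0.5256
  −(0.01)·log₂(0.01) = 0.0664
Sum: 0.5100 + 0.4230 + 0.3971 + 0.5256 + 0.0664 = 1.922 bits.

1.922 bits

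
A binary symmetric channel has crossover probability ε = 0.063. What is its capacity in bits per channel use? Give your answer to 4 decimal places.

Binary symmetric channel: C = 1 − h₂(ε) where h₂ is the binary entropy function.
h₂(0.063) = −0.063·log₂0.063 − 0.937·log₂0.937 = 0.3392.
C = 1 − 0.3392 = 0.6608 bits per channel use.

0.6608 bits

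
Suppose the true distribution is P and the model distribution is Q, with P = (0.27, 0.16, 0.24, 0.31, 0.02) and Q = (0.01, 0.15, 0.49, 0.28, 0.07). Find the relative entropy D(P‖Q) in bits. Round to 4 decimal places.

1.0610 bits

D(P‖Q) = Σ p·log₂(p/q).
  0.27·log₂(0.27/0.01) = 1.28382
  0.16·log₂(0.16/0.15) = 0.01490
  0.24·log₂(0.24/0.49) = -0.24714
  0.31·log₂(0.31/0.28) = 0.04552
  0.02·log₂(0.02/0.07) = -0.03615
D(P‖Q) = 1.0610 bits.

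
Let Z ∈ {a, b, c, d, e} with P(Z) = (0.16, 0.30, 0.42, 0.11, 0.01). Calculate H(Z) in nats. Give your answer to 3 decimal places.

H(Z) = −Σ p·ln p.
  −(0.16)·ln(0.16) = 0.2932
  −(0.30)·ln(0.30) = 0.3612
  −(0.42)·ln(0.42) = 0.3644
  −(0.11)·ln(0.11) = 0.2428
  −(0.01)·ln(0.01) = 0.0461
Sum: 0.2932 + 0.3612 + 0.3644 + 0.2428 + 0.0461 = 1.308 nats.

1.308 nats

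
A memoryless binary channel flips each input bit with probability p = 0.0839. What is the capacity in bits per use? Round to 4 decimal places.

Binary symmetric channel: C = 1 − h₂(ε) where h₂ is the binary entropy function.
h₂(0.0839) = −0.0839·log₂0.0839 − 0.9161·log₂0.9161 = 0.4158.
C = 1 − 0.4158 = 0.5842 bits per channel use.

0.5842 bits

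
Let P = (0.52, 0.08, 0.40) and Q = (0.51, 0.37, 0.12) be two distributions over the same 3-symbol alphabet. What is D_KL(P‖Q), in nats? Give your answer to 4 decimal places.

0.3692 nats

D(P‖Q) = Σ p·ln(p/q).
  0.52·ln(0.52/0.51) = 0.01010
  0.08·ln(0.08/0.37) = -0.12252
  0.40·ln(0.40/0.12) = 0.48159
D(P‖Q) = 0.3692 nats.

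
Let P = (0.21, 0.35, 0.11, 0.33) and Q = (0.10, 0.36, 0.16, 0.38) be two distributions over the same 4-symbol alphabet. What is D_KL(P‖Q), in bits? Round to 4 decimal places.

0.0839 bits

D(P‖Q) = Σ p·log₂(p/q).
  0.21·log₂(0.21/0.10) = 0.22478
  0.35·log₂(0.35/0.36) = -0.01422
  0.11·log₂(0.11/0.16) = -0.05946
  0.33·log₂(0.33/0.38) = -0.06717
D(P‖Q) = 0.0839 bits.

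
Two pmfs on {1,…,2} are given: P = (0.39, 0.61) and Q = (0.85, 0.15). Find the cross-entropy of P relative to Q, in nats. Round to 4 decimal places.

H(P,Q) = −Σ p·ln q.
  −0.39·ln(0.85) = 0.06338
  −0.61·ln(0.15) = 1.15724
H(P,Q) = 1.2206 nats.

1.2206 nats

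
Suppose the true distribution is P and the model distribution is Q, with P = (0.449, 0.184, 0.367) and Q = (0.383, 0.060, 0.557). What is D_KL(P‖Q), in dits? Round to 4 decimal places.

0.0541 dits

D(P‖Q) = Σ p·log₁₀(p/q).
  0.449·log₁₀(0.449/0.383) = 0.03100
  0.184·log₁₀(0.184/0.060) = 0.08955
  0.367·log₁₀(0.367/0.557) = -0.06650
D(P‖Q) = 0.0541 dits.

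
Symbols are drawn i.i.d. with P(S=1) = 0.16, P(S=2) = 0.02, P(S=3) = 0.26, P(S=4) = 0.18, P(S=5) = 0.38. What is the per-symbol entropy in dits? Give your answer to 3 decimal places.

0.607 dits

H(S) = −Σ p·log₁₀ p.
  −(0.16)·log₁₀(0.16) = 0.1273
  −(0.02)·log₁₀(0.02) = 0.0340
  −(0.26)·log₁₀(0.26) = 0.1521
  −(0.18)·log₁₀(0.18) = 0.1341
  −(0.38)·log₁₀(0.38) = 0.1597
Sum: 0.1273 + 0.0340 + 0.1521 + 0.1341 + 0.1597 = 0.607 dits.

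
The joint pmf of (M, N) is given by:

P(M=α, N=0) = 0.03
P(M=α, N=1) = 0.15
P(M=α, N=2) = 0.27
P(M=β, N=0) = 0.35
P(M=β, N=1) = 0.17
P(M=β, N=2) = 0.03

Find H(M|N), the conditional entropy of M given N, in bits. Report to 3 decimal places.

0.611 bits

Chain rule: H(M|N) = H(M,N) − H(N).
Marginals: p(M) = (0.4500, 0.5500), p(N) = (0.3800, 0.3200, 0.3000).
H(M,N) = 2.1888 bits; H(N) = 1.5776 bits.
H(M|N) = 2.1888 − 1.5776 = 0.611 bits.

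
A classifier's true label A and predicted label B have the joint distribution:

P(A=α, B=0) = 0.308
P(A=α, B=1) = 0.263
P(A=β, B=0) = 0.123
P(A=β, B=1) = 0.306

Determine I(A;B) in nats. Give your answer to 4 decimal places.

Marginals: p(A) = (0.5710, 0.4290), p(B) = (0.4310, 0.5690).
I(A;B) = Σ p(x,y)·ln[p(x,y)/(p(x)p(y))].
  (α,0): 0.308·ln(1.2515) = 0.06910
  (α,1): 0.263·ln(0.8095) = -0.05559
  (β,0): 0.123·ln(0.6652) = -0.05014
  (β,1): 0.306·ln(1.2536) = 0.06916
Sum = 0.0325 nats.

0.0325 nats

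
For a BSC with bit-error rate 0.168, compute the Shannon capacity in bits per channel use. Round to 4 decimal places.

0.3469 bits

Binary symmetric channel: C = 1 − h₂(ε) where h₂ is the binary entropy function.
h₂(0.168) = −0.168·log₂0.168 − 0.832·log₂0.832 = 0.6531.
C = 1 − 0.6531 = 0.3469 bits per channel use.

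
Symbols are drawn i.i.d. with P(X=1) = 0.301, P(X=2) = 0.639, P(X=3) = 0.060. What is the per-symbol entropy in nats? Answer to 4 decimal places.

H(X) = −Σ p·ln p.
  −(0.301)·ln(0.301) = 0.36139
  −(0.639)·ln(0.639) = 0.28618
  −(0.060)·ln(0.060) = 0.16880
Sum: 0.36139 + 0.28618 + 0.16880 = 0.8164 nats.

0.8164 nats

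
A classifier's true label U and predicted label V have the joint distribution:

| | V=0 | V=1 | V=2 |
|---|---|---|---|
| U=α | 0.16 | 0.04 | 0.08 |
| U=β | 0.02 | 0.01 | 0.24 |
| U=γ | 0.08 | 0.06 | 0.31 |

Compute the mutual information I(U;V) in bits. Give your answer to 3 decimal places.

Marginals: p(U) = (0.2800, 0.2700, 0.4500), p(V) = (0.2600, 0.1100, 0.6300).
I(U;V) = Σ p(x,y)·log₂[p(x,y)/(p(x)p(y))].
  (α,0): 0.16·log₂(2.1978) = 0.1818
  (α,1): 0.04·log₂(1.2987) = 0.0151
  (α,2): 0.08·log₂(0.4535) = -0.0913
  (β,0): 0.02·log₂(0.2849) = -0.0362
  (β,1): 0.01·log₂(0.3367) = -0.0157
  (β,2): 0.24·log₂(1.4109) = 0.1192
  (γ,0): 0.08·log₂(0.6838) = -0.0439
  (γ,1): 0.06·log₂(1.2121) = 0.0167
  (γ,2): 0.31·log₂(1.0935) = 0.0400
Sum = 0.186 bits.

0.186 bits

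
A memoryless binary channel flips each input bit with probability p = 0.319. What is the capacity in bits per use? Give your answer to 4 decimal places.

0.0967 bits

Binary symmetric channel: C = 1 − h₂(ε) where h₂ is the binary entropy function.
h₂(0.319) = −0.319·log₂0.319 − 0.681·log₂0.681 = 0.9033.
C = 1 − 0.9033 = 0.0967 bits per channel use.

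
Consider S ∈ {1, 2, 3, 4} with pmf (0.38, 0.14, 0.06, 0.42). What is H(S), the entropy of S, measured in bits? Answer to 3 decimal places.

H(S) = −Σ p·log₂ p.
  −(0.38)·log₂(0.38) = 0.5305
  −(0.14)·log₂(0.14) = 0.3971
  −(0.06)·log₂(0.06) = 0.2435
  −(0.42)·log₂(0.42) = 0.5256
Sum: 0.5305 + 0.3971 + 0.2435 + 0.5256 = 1.697 bits.

1.697 bits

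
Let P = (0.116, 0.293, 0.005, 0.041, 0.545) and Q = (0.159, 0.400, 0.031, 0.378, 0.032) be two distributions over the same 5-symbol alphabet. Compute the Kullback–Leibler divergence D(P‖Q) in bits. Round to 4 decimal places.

D(P‖Q) = Σ p·log₂(p/q).
  0.116·log₂(0.116/0.159) = -0.05277
  0.293·log₂(0.293/0.400) = -0.13159
  0.005·log₂(0.005/0.031) = -0.01316
  0.041·log₂(0.041/0.378) = -0.13139
  0.545·log₂(0.545/0.032) = 2.22911
D(P‖Q) = 1.9002 bits.

1.9002 bits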